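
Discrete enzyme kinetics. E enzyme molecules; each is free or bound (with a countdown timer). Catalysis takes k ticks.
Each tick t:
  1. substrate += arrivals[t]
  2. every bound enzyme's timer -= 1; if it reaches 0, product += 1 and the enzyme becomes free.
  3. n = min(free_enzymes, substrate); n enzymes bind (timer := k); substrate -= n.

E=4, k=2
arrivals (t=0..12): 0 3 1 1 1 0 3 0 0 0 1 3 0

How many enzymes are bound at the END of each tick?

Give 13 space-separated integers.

Answer: 0 3 4 2 2 1 3 3 0 0 1 4 3

Derivation:
t=0: arr=0 -> substrate=0 bound=0 product=0
t=1: arr=3 -> substrate=0 bound=3 product=0
t=2: arr=1 -> substrate=0 bound=4 product=0
t=3: arr=1 -> substrate=0 bound=2 product=3
t=4: arr=1 -> substrate=0 bound=2 product=4
t=5: arr=0 -> substrate=0 bound=1 product=5
t=6: arr=3 -> substrate=0 bound=3 product=6
t=7: arr=0 -> substrate=0 bound=3 product=6
t=8: arr=0 -> substrate=0 bound=0 product=9
t=9: arr=0 -> substrate=0 bound=0 product=9
t=10: arr=1 -> substrate=0 bound=1 product=9
t=11: arr=3 -> substrate=0 bound=4 product=9
t=12: arr=0 -> substrate=0 bound=3 product=10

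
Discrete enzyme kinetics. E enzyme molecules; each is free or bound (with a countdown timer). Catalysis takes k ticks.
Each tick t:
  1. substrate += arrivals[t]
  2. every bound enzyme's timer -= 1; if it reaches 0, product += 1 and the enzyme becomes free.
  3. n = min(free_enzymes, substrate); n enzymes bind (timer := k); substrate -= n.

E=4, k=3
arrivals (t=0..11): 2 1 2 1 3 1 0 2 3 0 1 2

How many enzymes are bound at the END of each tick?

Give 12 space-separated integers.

Answer: 2 3 4 4 4 4 4 4 4 4 4 4

Derivation:
t=0: arr=2 -> substrate=0 bound=2 product=0
t=1: arr=1 -> substrate=0 bound=3 product=0
t=2: arr=2 -> substrate=1 bound=4 product=0
t=3: arr=1 -> substrate=0 bound=4 product=2
t=4: arr=3 -> substrate=2 bound=4 product=3
t=5: arr=1 -> substrate=2 bound=4 product=4
t=6: arr=0 -> substrate=0 bound=4 product=6
t=7: arr=2 -> substrate=1 bound=4 product=7
t=8: arr=3 -> substrate=3 bound=4 product=8
t=9: arr=0 -> substrate=1 bound=4 product=10
t=10: arr=1 -> substrate=1 bound=4 product=11
t=11: arr=2 -> substrate=2 bound=4 product=12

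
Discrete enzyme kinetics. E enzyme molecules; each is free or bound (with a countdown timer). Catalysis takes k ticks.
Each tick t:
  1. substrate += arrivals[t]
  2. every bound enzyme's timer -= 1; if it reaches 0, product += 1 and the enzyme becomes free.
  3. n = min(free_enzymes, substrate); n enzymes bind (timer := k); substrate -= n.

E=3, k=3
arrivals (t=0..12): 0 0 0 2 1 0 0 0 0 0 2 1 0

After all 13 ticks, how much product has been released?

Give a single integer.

t=0: arr=0 -> substrate=0 bound=0 product=0
t=1: arr=0 -> substrate=0 bound=0 product=0
t=2: arr=0 -> substrate=0 bound=0 product=0
t=3: arr=2 -> substrate=0 bound=2 product=0
t=4: arr=1 -> substrate=0 bound=3 product=0
t=5: arr=0 -> substrate=0 bound=3 product=0
t=6: arr=0 -> substrate=0 bound=1 product=2
t=7: arr=0 -> substrate=0 bound=0 product=3
t=8: arr=0 -> substrate=0 bound=0 product=3
t=9: arr=0 -> substrate=0 bound=0 product=3
t=10: arr=2 -> substrate=0 bound=2 product=3
t=11: arr=1 -> substrate=0 bound=3 product=3
t=12: arr=0 -> substrate=0 bound=3 product=3

Answer: 3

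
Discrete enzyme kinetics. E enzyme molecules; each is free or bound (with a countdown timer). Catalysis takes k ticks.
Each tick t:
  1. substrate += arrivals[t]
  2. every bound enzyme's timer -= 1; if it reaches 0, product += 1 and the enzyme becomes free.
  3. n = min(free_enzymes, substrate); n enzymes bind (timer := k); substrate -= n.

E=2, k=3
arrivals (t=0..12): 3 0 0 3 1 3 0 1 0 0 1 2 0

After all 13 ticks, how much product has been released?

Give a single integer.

Answer: 8

Derivation:
t=0: arr=3 -> substrate=1 bound=2 product=0
t=1: arr=0 -> substrate=1 bound=2 product=0
t=2: arr=0 -> substrate=1 bound=2 product=0
t=3: arr=3 -> substrate=2 bound=2 product=2
t=4: arr=1 -> substrate=3 bound=2 product=2
t=5: arr=3 -> substrate=6 bound=2 product=2
t=6: arr=0 -> substrate=4 bound=2 product=4
t=7: arr=1 -> substrate=5 bound=2 product=4
t=8: arr=0 -> substrate=5 bound=2 product=4
t=9: arr=0 -> substrate=3 bound=2 product=6
t=10: arr=1 -> substrate=4 bound=2 product=6
t=11: arr=2 -> substrate=6 bound=2 product=6
t=12: arr=0 -> substrate=4 bound=2 product=8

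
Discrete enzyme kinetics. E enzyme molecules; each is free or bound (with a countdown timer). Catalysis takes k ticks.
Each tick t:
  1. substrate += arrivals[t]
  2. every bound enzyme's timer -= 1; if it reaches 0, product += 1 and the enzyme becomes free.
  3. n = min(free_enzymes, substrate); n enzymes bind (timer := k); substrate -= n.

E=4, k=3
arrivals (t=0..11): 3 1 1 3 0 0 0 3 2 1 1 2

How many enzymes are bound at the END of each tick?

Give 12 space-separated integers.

Answer: 3 4 4 4 4 4 1 3 4 4 4 4

Derivation:
t=0: arr=3 -> substrate=0 bound=3 product=0
t=1: arr=1 -> substrate=0 bound=4 product=0
t=2: arr=1 -> substrate=1 bound=4 product=0
t=3: arr=3 -> substrate=1 bound=4 product=3
t=4: arr=0 -> substrate=0 bound=4 product=4
t=5: arr=0 -> substrate=0 bound=4 product=4
t=6: arr=0 -> substrate=0 bound=1 product=7
t=7: arr=3 -> substrate=0 bound=3 product=8
t=8: arr=2 -> substrate=1 bound=4 product=8
t=9: arr=1 -> substrate=2 bound=4 product=8
t=10: arr=1 -> substrate=0 bound=4 product=11
t=11: arr=2 -> substrate=1 bound=4 product=12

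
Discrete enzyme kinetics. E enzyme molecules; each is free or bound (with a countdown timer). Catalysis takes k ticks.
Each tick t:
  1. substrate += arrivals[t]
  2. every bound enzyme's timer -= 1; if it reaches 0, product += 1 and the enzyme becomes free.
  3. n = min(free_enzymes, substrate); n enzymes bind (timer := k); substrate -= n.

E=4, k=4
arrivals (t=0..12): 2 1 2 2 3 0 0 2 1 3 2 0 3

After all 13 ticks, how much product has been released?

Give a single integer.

t=0: arr=2 -> substrate=0 bound=2 product=0
t=1: arr=1 -> substrate=0 bound=3 product=0
t=2: arr=2 -> substrate=1 bound=4 product=0
t=3: arr=2 -> substrate=3 bound=4 product=0
t=4: arr=3 -> substrate=4 bound=4 product=2
t=5: arr=0 -> substrate=3 bound=4 product=3
t=6: arr=0 -> substrate=2 bound=4 product=4
t=7: arr=2 -> substrate=4 bound=4 product=4
t=8: arr=1 -> substrate=3 bound=4 product=6
t=9: arr=3 -> substrate=5 bound=4 product=7
t=10: arr=2 -> substrate=6 bound=4 product=8
t=11: arr=0 -> substrate=6 bound=4 product=8
t=12: arr=3 -> substrate=7 bound=4 product=10

Answer: 10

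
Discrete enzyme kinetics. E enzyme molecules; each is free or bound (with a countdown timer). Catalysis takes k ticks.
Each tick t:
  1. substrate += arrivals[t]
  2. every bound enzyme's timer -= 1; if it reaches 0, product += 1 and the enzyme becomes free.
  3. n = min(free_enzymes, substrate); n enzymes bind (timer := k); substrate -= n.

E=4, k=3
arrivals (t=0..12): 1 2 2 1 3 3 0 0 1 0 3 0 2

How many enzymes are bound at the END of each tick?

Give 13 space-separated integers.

t=0: arr=1 -> substrate=0 bound=1 product=0
t=1: arr=2 -> substrate=0 bound=3 product=0
t=2: arr=2 -> substrate=1 bound=4 product=0
t=3: arr=1 -> substrate=1 bound=4 product=1
t=4: arr=3 -> substrate=2 bound=4 product=3
t=5: arr=3 -> substrate=4 bound=4 product=4
t=6: arr=0 -> substrate=3 bound=4 product=5
t=7: arr=0 -> substrate=1 bound=4 product=7
t=8: arr=1 -> substrate=1 bound=4 product=8
t=9: arr=0 -> substrate=0 bound=4 product=9
t=10: arr=3 -> substrate=1 bound=4 product=11
t=11: arr=0 -> substrate=0 bound=4 product=12
t=12: arr=2 -> substrate=1 bound=4 product=13

Answer: 1 3 4 4 4 4 4 4 4 4 4 4 4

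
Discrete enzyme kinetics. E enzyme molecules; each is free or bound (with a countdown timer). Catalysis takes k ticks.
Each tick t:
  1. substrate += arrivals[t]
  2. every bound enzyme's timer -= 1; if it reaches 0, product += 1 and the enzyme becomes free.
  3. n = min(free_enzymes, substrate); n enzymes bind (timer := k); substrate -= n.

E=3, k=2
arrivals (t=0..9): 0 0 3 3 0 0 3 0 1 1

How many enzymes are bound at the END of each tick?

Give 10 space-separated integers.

t=0: arr=0 -> substrate=0 bound=0 product=0
t=1: arr=0 -> substrate=0 bound=0 product=0
t=2: arr=3 -> substrate=0 bound=3 product=0
t=3: arr=3 -> substrate=3 bound=3 product=0
t=4: arr=0 -> substrate=0 bound=3 product=3
t=5: arr=0 -> substrate=0 bound=3 product=3
t=6: arr=3 -> substrate=0 bound=3 product=6
t=7: arr=0 -> substrate=0 bound=3 product=6
t=8: arr=1 -> substrate=0 bound=1 product=9
t=9: arr=1 -> substrate=0 bound=2 product=9

Answer: 0 0 3 3 3 3 3 3 1 2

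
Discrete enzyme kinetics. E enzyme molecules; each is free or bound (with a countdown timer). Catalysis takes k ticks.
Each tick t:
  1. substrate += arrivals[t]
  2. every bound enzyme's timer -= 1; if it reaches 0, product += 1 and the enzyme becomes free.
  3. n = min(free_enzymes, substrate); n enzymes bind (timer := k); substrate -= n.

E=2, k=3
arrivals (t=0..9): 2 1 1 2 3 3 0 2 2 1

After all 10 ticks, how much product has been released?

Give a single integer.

t=0: arr=2 -> substrate=0 bound=2 product=0
t=1: arr=1 -> substrate=1 bound=2 product=0
t=2: arr=1 -> substrate=2 bound=2 product=0
t=3: arr=2 -> substrate=2 bound=2 product=2
t=4: arr=3 -> substrate=5 bound=2 product=2
t=5: arr=3 -> substrate=8 bound=2 product=2
t=6: arr=0 -> substrate=6 bound=2 product=4
t=7: arr=2 -> substrate=8 bound=2 product=4
t=8: arr=2 -> substrate=10 bound=2 product=4
t=9: arr=1 -> substrate=9 bound=2 product=6

Answer: 6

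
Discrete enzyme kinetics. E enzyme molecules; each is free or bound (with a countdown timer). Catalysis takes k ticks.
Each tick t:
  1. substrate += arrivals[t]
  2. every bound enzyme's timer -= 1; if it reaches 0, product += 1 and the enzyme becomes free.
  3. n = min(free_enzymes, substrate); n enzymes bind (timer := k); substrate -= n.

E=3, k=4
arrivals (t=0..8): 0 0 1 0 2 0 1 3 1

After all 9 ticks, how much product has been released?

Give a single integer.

Answer: 3

Derivation:
t=0: arr=0 -> substrate=0 bound=0 product=0
t=1: arr=0 -> substrate=0 bound=0 product=0
t=2: arr=1 -> substrate=0 bound=1 product=0
t=3: arr=0 -> substrate=0 bound=1 product=0
t=4: arr=2 -> substrate=0 bound=3 product=0
t=5: arr=0 -> substrate=0 bound=3 product=0
t=6: arr=1 -> substrate=0 bound=3 product=1
t=7: arr=3 -> substrate=3 bound=3 product=1
t=8: arr=1 -> substrate=2 bound=3 product=3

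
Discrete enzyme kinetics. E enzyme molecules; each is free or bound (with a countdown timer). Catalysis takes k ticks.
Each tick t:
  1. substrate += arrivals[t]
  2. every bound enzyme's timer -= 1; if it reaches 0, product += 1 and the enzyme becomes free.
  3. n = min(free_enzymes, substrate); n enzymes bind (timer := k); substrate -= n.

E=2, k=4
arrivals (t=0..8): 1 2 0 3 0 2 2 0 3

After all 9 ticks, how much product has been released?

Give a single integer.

t=0: arr=1 -> substrate=0 bound=1 product=0
t=1: arr=2 -> substrate=1 bound=2 product=0
t=2: arr=0 -> substrate=1 bound=2 product=0
t=3: arr=3 -> substrate=4 bound=2 product=0
t=4: arr=0 -> substrate=3 bound=2 product=1
t=5: arr=2 -> substrate=4 bound=2 product=2
t=6: arr=2 -> substrate=6 bound=2 product=2
t=7: arr=0 -> substrate=6 bound=2 product=2
t=8: arr=3 -> substrate=8 bound=2 product=3

Answer: 3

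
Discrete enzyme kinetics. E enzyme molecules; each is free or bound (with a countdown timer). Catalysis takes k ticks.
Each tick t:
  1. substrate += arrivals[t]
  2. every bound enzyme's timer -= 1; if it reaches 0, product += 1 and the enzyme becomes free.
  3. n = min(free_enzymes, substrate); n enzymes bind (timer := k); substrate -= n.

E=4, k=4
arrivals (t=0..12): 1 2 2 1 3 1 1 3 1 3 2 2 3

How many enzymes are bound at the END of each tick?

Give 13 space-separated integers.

t=0: arr=1 -> substrate=0 bound=1 product=0
t=1: arr=2 -> substrate=0 bound=3 product=0
t=2: arr=2 -> substrate=1 bound=4 product=0
t=3: arr=1 -> substrate=2 bound=4 product=0
t=4: arr=3 -> substrate=4 bound=4 product=1
t=5: arr=1 -> substrate=3 bound=4 product=3
t=6: arr=1 -> substrate=3 bound=4 product=4
t=7: arr=3 -> substrate=6 bound=4 product=4
t=8: arr=1 -> substrate=6 bound=4 product=5
t=9: arr=3 -> substrate=7 bound=4 product=7
t=10: arr=2 -> substrate=8 bound=4 product=8
t=11: arr=2 -> substrate=10 bound=4 product=8
t=12: arr=3 -> substrate=12 bound=4 product=9

Answer: 1 3 4 4 4 4 4 4 4 4 4 4 4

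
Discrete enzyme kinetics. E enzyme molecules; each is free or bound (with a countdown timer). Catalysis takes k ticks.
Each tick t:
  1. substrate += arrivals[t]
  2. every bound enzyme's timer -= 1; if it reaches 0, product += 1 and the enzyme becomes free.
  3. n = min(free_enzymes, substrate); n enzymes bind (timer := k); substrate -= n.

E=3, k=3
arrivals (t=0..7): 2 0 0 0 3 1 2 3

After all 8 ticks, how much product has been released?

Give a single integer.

Answer: 5

Derivation:
t=0: arr=2 -> substrate=0 bound=2 product=0
t=1: arr=0 -> substrate=0 bound=2 product=0
t=2: arr=0 -> substrate=0 bound=2 product=0
t=3: arr=0 -> substrate=0 bound=0 product=2
t=4: arr=3 -> substrate=0 bound=3 product=2
t=5: arr=1 -> substrate=1 bound=3 product=2
t=6: arr=2 -> substrate=3 bound=3 product=2
t=7: arr=3 -> substrate=3 bound=3 product=5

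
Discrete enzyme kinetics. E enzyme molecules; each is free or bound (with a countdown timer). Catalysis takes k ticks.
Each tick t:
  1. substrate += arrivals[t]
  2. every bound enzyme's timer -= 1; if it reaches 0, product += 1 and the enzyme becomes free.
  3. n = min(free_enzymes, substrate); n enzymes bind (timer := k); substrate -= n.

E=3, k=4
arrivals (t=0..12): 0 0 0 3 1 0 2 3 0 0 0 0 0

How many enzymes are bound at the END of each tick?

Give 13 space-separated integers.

Answer: 0 0 0 3 3 3 3 3 3 3 3 3 3

Derivation:
t=0: arr=0 -> substrate=0 bound=0 product=0
t=1: arr=0 -> substrate=0 bound=0 product=0
t=2: arr=0 -> substrate=0 bound=0 product=0
t=3: arr=3 -> substrate=0 bound=3 product=0
t=4: arr=1 -> substrate=1 bound=3 product=0
t=5: arr=0 -> substrate=1 bound=3 product=0
t=6: arr=2 -> substrate=3 bound=3 product=0
t=7: arr=3 -> substrate=3 bound=3 product=3
t=8: arr=0 -> substrate=3 bound=3 product=3
t=9: arr=0 -> substrate=3 bound=3 product=3
t=10: arr=0 -> substrate=3 bound=3 product=3
t=11: arr=0 -> substrate=0 bound=3 product=6
t=12: arr=0 -> substrate=0 bound=3 product=6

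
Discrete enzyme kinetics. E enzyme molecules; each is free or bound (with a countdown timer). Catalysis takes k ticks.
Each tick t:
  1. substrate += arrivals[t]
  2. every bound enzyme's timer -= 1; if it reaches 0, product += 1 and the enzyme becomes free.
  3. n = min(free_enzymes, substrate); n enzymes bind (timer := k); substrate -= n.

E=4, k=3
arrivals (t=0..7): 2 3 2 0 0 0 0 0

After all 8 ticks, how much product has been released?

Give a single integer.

Answer: 7

Derivation:
t=0: arr=2 -> substrate=0 bound=2 product=0
t=1: arr=3 -> substrate=1 bound=4 product=0
t=2: arr=2 -> substrate=3 bound=4 product=0
t=3: arr=0 -> substrate=1 bound=4 product=2
t=4: arr=0 -> substrate=0 bound=3 product=4
t=5: arr=0 -> substrate=0 bound=3 product=4
t=6: arr=0 -> substrate=0 bound=1 product=6
t=7: arr=0 -> substrate=0 bound=0 product=7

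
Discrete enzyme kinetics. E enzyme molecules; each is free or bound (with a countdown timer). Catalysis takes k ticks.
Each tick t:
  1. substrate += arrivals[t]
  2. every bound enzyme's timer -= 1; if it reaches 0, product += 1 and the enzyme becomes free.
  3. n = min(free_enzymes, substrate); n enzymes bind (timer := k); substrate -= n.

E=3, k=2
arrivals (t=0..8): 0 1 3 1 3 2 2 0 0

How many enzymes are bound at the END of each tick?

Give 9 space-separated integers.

Answer: 0 1 3 3 3 3 3 3 3

Derivation:
t=0: arr=0 -> substrate=0 bound=0 product=0
t=1: arr=1 -> substrate=0 bound=1 product=0
t=2: arr=3 -> substrate=1 bound=3 product=0
t=3: arr=1 -> substrate=1 bound=3 product=1
t=4: arr=3 -> substrate=2 bound=3 product=3
t=5: arr=2 -> substrate=3 bound=3 product=4
t=6: arr=2 -> substrate=3 bound=3 product=6
t=7: arr=0 -> substrate=2 bound=3 product=7
t=8: arr=0 -> substrate=0 bound=3 product=9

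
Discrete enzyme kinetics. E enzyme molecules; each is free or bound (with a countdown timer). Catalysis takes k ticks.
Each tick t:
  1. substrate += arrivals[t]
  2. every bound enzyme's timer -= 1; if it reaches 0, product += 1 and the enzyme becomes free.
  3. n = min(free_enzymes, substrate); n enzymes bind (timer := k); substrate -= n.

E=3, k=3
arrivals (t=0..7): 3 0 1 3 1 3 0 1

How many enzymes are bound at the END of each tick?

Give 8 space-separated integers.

t=0: arr=3 -> substrate=0 bound=3 product=0
t=1: arr=0 -> substrate=0 bound=3 product=0
t=2: arr=1 -> substrate=1 bound=3 product=0
t=3: arr=3 -> substrate=1 bound=3 product=3
t=4: arr=1 -> substrate=2 bound=3 product=3
t=5: arr=3 -> substrate=5 bound=3 product=3
t=6: arr=0 -> substrate=2 bound=3 product=6
t=7: arr=1 -> substrate=3 bound=3 product=6

Answer: 3 3 3 3 3 3 3 3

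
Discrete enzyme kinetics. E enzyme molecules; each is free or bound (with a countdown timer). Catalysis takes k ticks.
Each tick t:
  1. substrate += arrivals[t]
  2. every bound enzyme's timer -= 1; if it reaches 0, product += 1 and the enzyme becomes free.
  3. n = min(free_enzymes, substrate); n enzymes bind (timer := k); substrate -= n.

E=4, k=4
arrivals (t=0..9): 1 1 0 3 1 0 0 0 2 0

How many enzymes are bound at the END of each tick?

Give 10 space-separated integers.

Answer: 1 2 2 4 4 4 4 2 3 2

Derivation:
t=0: arr=1 -> substrate=0 bound=1 product=0
t=1: arr=1 -> substrate=0 bound=2 product=0
t=2: arr=0 -> substrate=0 bound=2 product=0
t=3: arr=3 -> substrate=1 bound=4 product=0
t=4: arr=1 -> substrate=1 bound=4 product=1
t=5: arr=0 -> substrate=0 bound=4 product=2
t=6: arr=0 -> substrate=0 bound=4 product=2
t=7: arr=0 -> substrate=0 bound=2 product=4
t=8: arr=2 -> substrate=0 bound=3 product=5
t=9: arr=0 -> substrate=0 bound=2 product=6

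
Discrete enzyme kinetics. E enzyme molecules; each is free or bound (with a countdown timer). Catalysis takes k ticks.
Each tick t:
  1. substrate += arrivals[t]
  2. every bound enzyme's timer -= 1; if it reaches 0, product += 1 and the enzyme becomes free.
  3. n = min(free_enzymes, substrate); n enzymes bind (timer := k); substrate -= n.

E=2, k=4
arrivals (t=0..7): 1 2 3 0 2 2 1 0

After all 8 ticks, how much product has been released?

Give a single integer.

Answer: 2

Derivation:
t=0: arr=1 -> substrate=0 bound=1 product=0
t=1: arr=2 -> substrate=1 bound=2 product=0
t=2: arr=3 -> substrate=4 bound=2 product=0
t=3: arr=0 -> substrate=4 bound=2 product=0
t=4: arr=2 -> substrate=5 bound=2 product=1
t=5: arr=2 -> substrate=6 bound=2 product=2
t=6: arr=1 -> substrate=7 bound=2 product=2
t=7: arr=0 -> substrate=7 bound=2 product=2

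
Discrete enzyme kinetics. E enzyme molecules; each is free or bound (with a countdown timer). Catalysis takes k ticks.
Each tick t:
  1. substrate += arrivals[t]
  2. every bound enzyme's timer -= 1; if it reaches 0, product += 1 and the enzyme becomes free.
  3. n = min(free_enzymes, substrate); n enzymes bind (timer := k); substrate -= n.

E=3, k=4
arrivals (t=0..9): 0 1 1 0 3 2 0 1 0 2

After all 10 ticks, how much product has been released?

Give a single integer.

Answer: 4

Derivation:
t=0: arr=0 -> substrate=0 bound=0 product=0
t=1: arr=1 -> substrate=0 bound=1 product=0
t=2: arr=1 -> substrate=0 bound=2 product=0
t=3: arr=0 -> substrate=0 bound=2 product=0
t=4: arr=3 -> substrate=2 bound=3 product=0
t=5: arr=2 -> substrate=3 bound=3 product=1
t=6: arr=0 -> substrate=2 bound=3 product=2
t=7: arr=1 -> substrate=3 bound=3 product=2
t=8: arr=0 -> substrate=2 bound=3 product=3
t=9: arr=2 -> substrate=3 bound=3 product=4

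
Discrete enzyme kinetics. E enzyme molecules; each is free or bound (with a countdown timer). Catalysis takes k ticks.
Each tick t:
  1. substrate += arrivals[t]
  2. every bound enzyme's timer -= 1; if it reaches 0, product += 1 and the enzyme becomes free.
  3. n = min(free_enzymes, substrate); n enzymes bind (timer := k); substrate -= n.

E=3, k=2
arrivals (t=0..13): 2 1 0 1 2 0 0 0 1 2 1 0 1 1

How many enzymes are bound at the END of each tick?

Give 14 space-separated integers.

Answer: 2 3 1 1 3 2 0 0 1 3 3 1 1 2

Derivation:
t=0: arr=2 -> substrate=0 bound=2 product=0
t=1: arr=1 -> substrate=0 bound=3 product=0
t=2: arr=0 -> substrate=0 bound=1 product=2
t=3: arr=1 -> substrate=0 bound=1 product=3
t=4: arr=2 -> substrate=0 bound=3 product=3
t=5: arr=0 -> substrate=0 bound=2 product=4
t=6: arr=0 -> substrate=0 bound=0 product=6
t=7: arr=0 -> substrate=0 bound=0 product=6
t=8: arr=1 -> substrate=0 bound=1 product=6
t=9: arr=2 -> substrate=0 bound=3 product=6
t=10: arr=1 -> substrate=0 bound=3 product=7
t=11: arr=0 -> substrate=0 bound=1 product=9
t=12: arr=1 -> substrate=0 bound=1 product=10
t=13: arr=1 -> substrate=0 bound=2 product=10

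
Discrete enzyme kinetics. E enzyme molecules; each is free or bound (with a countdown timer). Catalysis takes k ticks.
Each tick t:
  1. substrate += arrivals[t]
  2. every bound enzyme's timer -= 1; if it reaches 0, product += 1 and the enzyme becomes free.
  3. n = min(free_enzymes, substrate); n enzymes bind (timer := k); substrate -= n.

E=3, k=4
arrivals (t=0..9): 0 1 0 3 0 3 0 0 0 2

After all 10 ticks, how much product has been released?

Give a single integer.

Answer: 4

Derivation:
t=0: arr=0 -> substrate=0 bound=0 product=0
t=1: arr=1 -> substrate=0 bound=1 product=0
t=2: arr=0 -> substrate=0 bound=1 product=0
t=3: arr=3 -> substrate=1 bound=3 product=0
t=4: arr=0 -> substrate=1 bound=3 product=0
t=5: arr=3 -> substrate=3 bound=3 product=1
t=6: arr=0 -> substrate=3 bound=3 product=1
t=7: arr=0 -> substrate=1 bound=3 product=3
t=8: arr=0 -> substrate=1 bound=3 product=3
t=9: arr=2 -> substrate=2 bound=3 product=4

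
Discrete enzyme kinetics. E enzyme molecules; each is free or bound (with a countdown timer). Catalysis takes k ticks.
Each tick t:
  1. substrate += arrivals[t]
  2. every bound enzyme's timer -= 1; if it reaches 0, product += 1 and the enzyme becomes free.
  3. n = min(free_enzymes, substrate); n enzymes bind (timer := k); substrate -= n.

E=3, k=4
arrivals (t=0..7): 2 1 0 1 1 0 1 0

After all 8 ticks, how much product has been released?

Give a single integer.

t=0: arr=2 -> substrate=0 bound=2 product=0
t=1: arr=1 -> substrate=0 bound=3 product=0
t=2: arr=0 -> substrate=0 bound=3 product=0
t=3: arr=1 -> substrate=1 bound=3 product=0
t=4: arr=1 -> substrate=0 bound=3 product=2
t=5: arr=0 -> substrate=0 bound=2 product=3
t=6: arr=1 -> substrate=0 bound=3 product=3
t=7: arr=0 -> substrate=0 bound=3 product=3

Answer: 3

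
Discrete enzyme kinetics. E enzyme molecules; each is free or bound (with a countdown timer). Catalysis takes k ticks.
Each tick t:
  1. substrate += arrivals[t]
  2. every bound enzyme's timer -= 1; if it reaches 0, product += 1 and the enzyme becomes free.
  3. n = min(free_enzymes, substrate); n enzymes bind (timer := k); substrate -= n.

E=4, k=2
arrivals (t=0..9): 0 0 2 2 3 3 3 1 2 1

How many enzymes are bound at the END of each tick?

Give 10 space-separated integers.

Answer: 0 0 2 4 4 4 4 4 4 4

Derivation:
t=0: arr=0 -> substrate=0 bound=0 product=0
t=1: arr=0 -> substrate=0 bound=0 product=0
t=2: arr=2 -> substrate=0 bound=2 product=0
t=3: arr=2 -> substrate=0 bound=4 product=0
t=4: arr=3 -> substrate=1 bound=4 product=2
t=5: arr=3 -> substrate=2 bound=4 product=4
t=6: arr=3 -> substrate=3 bound=4 product=6
t=7: arr=1 -> substrate=2 bound=4 product=8
t=8: arr=2 -> substrate=2 bound=4 product=10
t=9: arr=1 -> substrate=1 bound=4 product=12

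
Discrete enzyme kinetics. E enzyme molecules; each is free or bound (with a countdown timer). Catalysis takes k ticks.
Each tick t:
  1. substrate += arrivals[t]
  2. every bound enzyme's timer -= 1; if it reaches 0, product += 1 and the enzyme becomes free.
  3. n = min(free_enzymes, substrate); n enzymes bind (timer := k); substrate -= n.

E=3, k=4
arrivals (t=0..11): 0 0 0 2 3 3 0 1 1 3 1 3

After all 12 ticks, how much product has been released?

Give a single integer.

t=0: arr=0 -> substrate=0 bound=0 product=0
t=1: arr=0 -> substrate=0 bound=0 product=0
t=2: arr=0 -> substrate=0 bound=0 product=0
t=3: arr=2 -> substrate=0 bound=2 product=0
t=4: arr=3 -> substrate=2 bound=3 product=0
t=5: arr=3 -> substrate=5 bound=3 product=0
t=6: arr=0 -> substrate=5 bound=3 product=0
t=7: arr=1 -> substrate=4 bound=3 product=2
t=8: arr=1 -> substrate=4 bound=3 product=3
t=9: arr=3 -> substrate=7 bound=3 product=3
t=10: arr=1 -> substrate=8 bound=3 product=3
t=11: arr=3 -> substrate=9 bound=3 product=5

Answer: 5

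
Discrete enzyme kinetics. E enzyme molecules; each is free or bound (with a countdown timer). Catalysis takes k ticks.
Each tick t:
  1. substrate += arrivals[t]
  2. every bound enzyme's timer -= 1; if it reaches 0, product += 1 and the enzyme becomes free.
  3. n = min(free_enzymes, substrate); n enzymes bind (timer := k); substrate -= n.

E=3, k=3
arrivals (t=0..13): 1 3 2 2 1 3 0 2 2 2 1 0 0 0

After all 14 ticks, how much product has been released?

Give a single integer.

Answer: 12

Derivation:
t=0: arr=1 -> substrate=0 bound=1 product=0
t=1: arr=3 -> substrate=1 bound=3 product=0
t=2: arr=2 -> substrate=3 bound=3 product=0
t=3: arr=2 -> substrate=4 bound=3 product=1
t=4: arr=1 -> substrate=3 bound=3 product=3
t=5: arr=3 -> substrate=6 bound=3 product=3
t=6: arr=0 -> substrate=5 bound=3 product=4
t=7: arr=2 -> substrate=5 bound=3 product=6
t=8: arr=2 -> substrate=7 bound=3 product=6
t=9: arr=2 -> substrate=8 bound=3 product=7
t=10: arr=1 -> substrate=7 bound=3 product=9
t=11: arr=0 -> substrate=7 bound=3 product=9
t=12: arr=0 -> substrate=6 bound=3 product=10
t=13: arr=0 -> substrate=4 bound=3 product=12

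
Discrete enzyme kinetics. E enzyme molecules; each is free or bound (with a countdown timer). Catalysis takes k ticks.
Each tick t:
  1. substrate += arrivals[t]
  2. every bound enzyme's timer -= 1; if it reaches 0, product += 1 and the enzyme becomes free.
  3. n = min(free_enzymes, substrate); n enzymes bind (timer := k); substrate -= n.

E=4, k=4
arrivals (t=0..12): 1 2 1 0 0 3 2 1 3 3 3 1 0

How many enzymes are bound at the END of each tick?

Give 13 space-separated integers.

Answer: 1 3 4 4 3 4 4 4 4 4 4 4 4

Derivation:
t=0: arr=1 -> substrate=0 bound=1 product=0
t=1: arr=2 -> substrate=0 bound=3 product=0
t=2: arr=1 -> substrate=0 bound=4 product=0
t=3: arr=0 -> substrate=0 bound=4 product=0
t=4: arr=0 -> substrate=0 bound=3 product=1
t=5: arr=3 -> substrate=0 bound=4 product=3
t=6: arr=2 -> substrate=1 bound=4 product=4
t=7: arr=1 -> substrate=2 bound=4 product=4
t=8: arr=3 -> substrate=5 bound=4 product=4
t=9: arr=3 -> substrate=5 bound=4 product=7
t=10: arr=3 -> substrate=7 bound=4 product=8
t=11: arr=1 -> substrate=8 bound=4 product=8
t=12: arr=0 -> substrate=8 bound=4 product=8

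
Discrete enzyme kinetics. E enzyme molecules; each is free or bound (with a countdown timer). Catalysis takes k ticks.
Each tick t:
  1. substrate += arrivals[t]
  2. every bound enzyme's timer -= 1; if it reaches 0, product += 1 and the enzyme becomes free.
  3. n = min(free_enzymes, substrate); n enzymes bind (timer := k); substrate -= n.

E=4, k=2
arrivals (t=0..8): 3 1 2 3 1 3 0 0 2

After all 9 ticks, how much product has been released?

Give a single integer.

Answer: 13

Derivation:
t=0: arr=3 -> substrate=0 bound=3 product=0
t=1: arr=1 -> substrate=0 bound=4 product=0
t=2: arr=2 -> substrate=0 bound=3 product=3
t=3: arr=3 -> substrate=1 bound=4 product=4
t=4: arr=1 -> substrate=0 bound=4 product=6
t=5: arr=3 -> substrate=1 bound=4 product=8
t=6: arr=0 -> substrate=0 bound=3 product=10
t=7: arr=0 -> substrate=0 bound=1 product=12
t=8: arr=2 -> substrate=0 bound=2 product=13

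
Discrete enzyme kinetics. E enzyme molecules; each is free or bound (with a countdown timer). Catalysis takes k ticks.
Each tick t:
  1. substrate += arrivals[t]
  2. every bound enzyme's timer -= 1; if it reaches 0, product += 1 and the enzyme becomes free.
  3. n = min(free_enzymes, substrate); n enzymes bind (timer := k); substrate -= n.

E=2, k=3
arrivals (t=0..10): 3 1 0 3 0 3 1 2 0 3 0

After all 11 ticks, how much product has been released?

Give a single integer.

t=0: arr=3 -> substrate=1 bound=2 product=0
t=1: arr=1 -> substrate=2 bound=2 product=0
t=2: arr=0 -> substrate=2 bound=2 product=0
t=3: arr=3 -> substrate=3 bound=2 product=2
t=4: arr=0 -> substrate=3 bound=2 product=2
t=5: arr=3 -> substrate=6 bound=2 product=2
t=6: arr=1 -> substrate=5 bound=2 product=4
t=7: arr=2 -> substrate=7 bound=2 product=4
t=8: arr=0 -> substrate=7 bound=2 product=4
t=9: arr=3 -> substrate=8 bound=2 product=6
t=10: arr=0 -> substrate=8 bound=2 product=6

Answer: 6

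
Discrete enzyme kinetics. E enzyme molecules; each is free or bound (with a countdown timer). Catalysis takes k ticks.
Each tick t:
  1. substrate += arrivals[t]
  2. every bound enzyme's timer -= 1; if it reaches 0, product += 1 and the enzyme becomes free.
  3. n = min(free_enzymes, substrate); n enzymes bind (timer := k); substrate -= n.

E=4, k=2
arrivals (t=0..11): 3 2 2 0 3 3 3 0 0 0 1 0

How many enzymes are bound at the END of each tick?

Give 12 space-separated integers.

Answer: 3 4 4 3 3 4 4 4 2 1 1 1

Derivation:
t=0: arr=3 -> substrate=0 bound=3 product=0
t=1: arr=2 -> substrate=1 bound=4 product=0
t=2: arr=2 -> substrate=0 bound=4 product=3
t=3: arr=0 -> substrate=0 bound=3 product=4
t=4: arr=3 -> substrate=0 bound=3 product=7
t=5: arr=3 -> substrate=2 bound=4 product=7
t=6: arr=3 -> substrate=2 bound=4 product=10
t=7: arr=0 -> substrate=1 bound=4 product=11
t=8: arr=0 -> substrate=0 bound=2 product=14
t=9: arr=0 -> substrate=0 bound=1 product=15
t=10: arr=1 -> substrate=0 bound=1 product=16
t=11: arr=0 -> substrate=0 bound=1 product=16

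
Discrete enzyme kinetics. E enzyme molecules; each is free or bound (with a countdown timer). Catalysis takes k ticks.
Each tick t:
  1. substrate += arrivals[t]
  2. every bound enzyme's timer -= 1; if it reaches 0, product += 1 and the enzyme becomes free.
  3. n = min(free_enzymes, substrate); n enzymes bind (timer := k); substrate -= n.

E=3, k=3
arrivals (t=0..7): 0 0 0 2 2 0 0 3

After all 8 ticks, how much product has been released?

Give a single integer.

t=0: arr=0 -> substrate=0 bound=0 product=0
t=1: arr=0 -> substrate=0 bound=0 product=0
t=2: arr=0 -> substrate=0 bound=0 product=0
t=3: arr=2 -> substrate=0 bound=2 product=0
t=4: arr=2 -> substrate=1 bound=3 product=0
t=5: arr=0 -> substrate=1 bound=3 product=0
t=6: arr=0 -> substrate=0 bound=2 product=2
t=7: arr=3 -> substrate=1 bound=3 product=3

Answer: 3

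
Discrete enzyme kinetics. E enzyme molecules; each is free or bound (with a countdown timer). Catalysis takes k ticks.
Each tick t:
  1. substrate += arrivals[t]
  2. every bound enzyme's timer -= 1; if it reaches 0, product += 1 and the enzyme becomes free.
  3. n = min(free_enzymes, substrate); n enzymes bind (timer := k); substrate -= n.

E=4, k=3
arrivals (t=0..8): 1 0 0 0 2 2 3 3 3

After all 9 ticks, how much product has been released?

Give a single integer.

Answer: 5

Derivation:
t=0: arr=1 -> substrate=0 bound=1 product=0
t=1: arr=0 -> substrate=0 bound=1 product=0
t=2: arr=0 -> substrate=0 bound=1 product=0
t=3: arr=0 -> substrate=0 bound=0 product=1
t=4: arr=2 -> substrate=0 bound=2 product=1
t=5: arr=2 -> substrate=0 bound=4 product=1
t=6: arr=3 -> substrate=3 bound=4 product=1
t=7: arr=3 -> substrate=4 bound=4 product=3
t=8: arr=3 -> substrate=5 bound=4 product=5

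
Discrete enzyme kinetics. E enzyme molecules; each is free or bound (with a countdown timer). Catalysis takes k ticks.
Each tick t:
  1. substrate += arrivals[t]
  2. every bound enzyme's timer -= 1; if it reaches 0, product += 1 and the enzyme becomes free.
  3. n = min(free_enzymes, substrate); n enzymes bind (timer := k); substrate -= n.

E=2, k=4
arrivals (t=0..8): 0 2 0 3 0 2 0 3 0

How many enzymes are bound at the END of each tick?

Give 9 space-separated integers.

Answer: 0 2 2 2 2 2 2 2 2

Derivation:
t=0: arr=0 -> substrate=0 bound=0 product=0
t=1: arr=2 -> substrate=0 bound=2 product=0
t=2: arr=0 -> substrate=0 bound=2 product=0
t=3: arr=3 -> substrate=3 bound=2 product=0
t=4: arr=0 -> substrate=3 bound=2 product=0
t=5: arr=2 -> substrate=3 bound=2 product=2
t=6: arr=0 -> substrate=3 bound=2 product=2
t=7: arr=3 -> substrate=6 bound=2 product=2
t=8: arr=0 -> substrate=6 bound=2 product=2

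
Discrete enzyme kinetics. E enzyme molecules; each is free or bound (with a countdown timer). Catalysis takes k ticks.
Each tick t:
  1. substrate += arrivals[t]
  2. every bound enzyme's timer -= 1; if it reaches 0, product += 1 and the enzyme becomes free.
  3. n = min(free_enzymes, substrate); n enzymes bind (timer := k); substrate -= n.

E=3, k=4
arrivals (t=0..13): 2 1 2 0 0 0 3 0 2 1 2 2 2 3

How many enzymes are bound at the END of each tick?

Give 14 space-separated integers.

Answer: 2 3 3 3 3 2 3 3 3 3 3 3 3 3

Derivation:
t=0: arr=2 -> substrate=0 bound=2 product=0
t=1: arr=1 -> substrate=0 bound=3 product=0
t=2: arr=2 -> substrate=2 bound=3 product=0
t=3: arr=0 -> substrate=2 bound=3 product=0
t=4: arr=0 -> substrate=0 bound=3 product=2
t=5: arr=0 -> substrate=0 bound=2 product=3
t=6: arr=3 -> substrate=2 bound=3 product=3
t=7: arr=0 -> substrate=2 bound=3 product=3
t=8: arr=2 -> substrate=2 bound=3 product=5
t=9: arr=1 -> substrate=3 bound=3 product=5
t=10: arr=2 -> substrate=4 bound=3 product=6
t=11: arr=2 -> substrate=6 bound=3 product=6
t=12: arr=2 -> substrate=6 bound=3 product=8
t=13: arr=3 -> substrate=9 bound=3 product=8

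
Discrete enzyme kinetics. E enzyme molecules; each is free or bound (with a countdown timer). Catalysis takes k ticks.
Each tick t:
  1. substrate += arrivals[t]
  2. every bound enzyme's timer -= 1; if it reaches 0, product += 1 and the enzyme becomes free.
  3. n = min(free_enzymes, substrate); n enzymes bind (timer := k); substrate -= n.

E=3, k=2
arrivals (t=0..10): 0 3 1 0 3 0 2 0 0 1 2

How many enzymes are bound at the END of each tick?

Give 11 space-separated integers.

t=0: arr=0 -> substrate=0 bound=0 product=0
t=1: arr=3 -> substrate=0 bound=3 product=0
t=2: arr=1 -> substrate=1 bound=3 product=0
t=3: arr=0 -> substrate=0 bound=1 product=3
t=4: arr=3 -> substrate=1 bound=3 product=3
t=5: arr=0 -> substrate=0 bound=3 product=4
t=6: arr=2 -> substrate=0 bound=3 product=6
t=7: arr=0 -> substrate=0 bound=2 product=7
t=8: arr=0 -> substrate=0 bound=0 product=9
t=9: arr=1 -> substrate=0 bound=1 product=9
t=10: arr=2 -> substrate=0 bound=3 product=9

Answer: 0 3 3 1 3 3 3 2 0 1 3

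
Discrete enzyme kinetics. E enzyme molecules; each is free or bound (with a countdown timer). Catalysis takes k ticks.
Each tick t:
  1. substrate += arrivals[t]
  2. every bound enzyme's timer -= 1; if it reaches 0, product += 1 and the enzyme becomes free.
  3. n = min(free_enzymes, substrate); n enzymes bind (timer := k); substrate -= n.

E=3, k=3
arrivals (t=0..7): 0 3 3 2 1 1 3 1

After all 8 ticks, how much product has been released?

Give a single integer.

Answer: 6

Derivation:
t=0: arr=0 -> substrate=0 bound=0 product=0
t=1: arr=3 -> substrate=0 bound=3 product=0
t=2: arr=3 -> substrate=3 bound=3 product=0
t=3: arr=2 -> substrate=5 bound=3 product=0
t=4: arr=1 -> substrate=3 bound=3 product=3
t=5: arr=1 -> substrate=4 bound=3 product=3
t=6: arr=3 -> substrate=7 bound=3 product=3
t=7: arr=1 -> substrate=5 bound=3 product=6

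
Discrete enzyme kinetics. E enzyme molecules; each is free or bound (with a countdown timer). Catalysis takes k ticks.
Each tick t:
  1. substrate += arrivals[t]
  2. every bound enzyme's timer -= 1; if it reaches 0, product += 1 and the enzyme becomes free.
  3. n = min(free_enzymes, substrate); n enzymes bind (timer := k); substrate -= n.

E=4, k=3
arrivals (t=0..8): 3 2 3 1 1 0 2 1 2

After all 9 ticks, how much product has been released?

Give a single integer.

t=0: arr=3 -> substrate=0 bound=3 product=0
t=1: arr=2 -> substrate=1 bound=4 product=0
t=2: arr=3 -> substrate=4 bound=4 product=0
t=3: arr=1 -> substrate=2 bound=4 product=3
t=4: arr=1 -> substrate=2 bound=4 product=4
t=5: arr=0 -> substrate=2 bound=4 product=4
t=6: arr=2 -> substrate=1 bound=4 product=7
t=7: arr=1 -> substrate=1 bound=4 product=8
t=8: arr=2 -> substrate=3 bound=4 product=8

Answer: 8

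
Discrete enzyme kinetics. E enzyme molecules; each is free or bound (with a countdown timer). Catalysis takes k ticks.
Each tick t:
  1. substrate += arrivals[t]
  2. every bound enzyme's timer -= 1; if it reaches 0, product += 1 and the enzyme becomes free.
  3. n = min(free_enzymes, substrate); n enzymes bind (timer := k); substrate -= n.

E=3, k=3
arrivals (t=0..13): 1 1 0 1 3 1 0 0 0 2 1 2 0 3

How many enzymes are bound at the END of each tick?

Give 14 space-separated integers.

t=0: arr=1 -> substrate=0 bound=1 product=0
t=1: arr=1 -> substrate=0 bound=2 product=0
t=2: arr=0 -> substrate=0 bound=2 product=0
t=3: arr=1 -> substrate=0 bound=2 product=1
t=4: arr=3 -> substrate=1 bound=3 product=2
t=5: arr=1 -> substrate=2 bound=3 product=2
t=6: arr=0 -> substrate=1 bound=3 product=3
t=7: arr=0 -> substrate=0 bound=2 product=5
t=8: arr=0 -> substrate=0 bound=2 product=5
t=9: arr=2 -> substrate=0 bound=3 product=6
t=10: arr=1 -> substrate=0 bound=3 product=7
t=11: arr=2 -> substrate=2 bound=3 product=7
t=12: arr=0 -> substrate=0 bound=3 product=9
t=13: arr=3 -> substrate=2 bound=3 product=10

Answer: 1 2 2 2 3 3 3 2 2 3 3 3 3 3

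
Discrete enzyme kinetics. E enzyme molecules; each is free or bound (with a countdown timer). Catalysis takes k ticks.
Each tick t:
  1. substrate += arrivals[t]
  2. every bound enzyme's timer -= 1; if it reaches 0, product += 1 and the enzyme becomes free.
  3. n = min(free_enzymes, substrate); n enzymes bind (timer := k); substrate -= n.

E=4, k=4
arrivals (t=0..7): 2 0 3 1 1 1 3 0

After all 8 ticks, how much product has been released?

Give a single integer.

Answer: 4

Derivation:
t=0: arr=2 -> substrate=0 bound=2 product=0
t=1: arr=0 -> substrate=0 bound=2 product=0
t=2: arr=3 -> substrate=1 bound=4 product=0
t=3: arr=1 -> substrate=2 bound=4 product=0
t=4: arr=1 -> substrate=1 bound=4 product=2
t=5: arr=1 -> substrate=2 bound=4 product=2
t=6: arr=3 -> substrate=3 bound=4 product=4
t=7: arr=0 -> substrate=3 bound=4 product=4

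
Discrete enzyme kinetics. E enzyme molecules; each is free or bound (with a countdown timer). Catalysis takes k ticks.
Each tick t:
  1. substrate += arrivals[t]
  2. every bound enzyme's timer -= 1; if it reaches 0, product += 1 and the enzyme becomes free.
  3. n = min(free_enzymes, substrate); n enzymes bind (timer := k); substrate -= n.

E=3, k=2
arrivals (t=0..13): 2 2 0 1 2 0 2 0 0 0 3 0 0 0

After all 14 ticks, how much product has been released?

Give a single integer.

Answer: 12

Derivation:
t=0: arr=2 -> substrate=0 bound=2 product=0
t=1: arr=2 -> substrate=1 bound=3 product=0
t=2: arr=0 -> substrate=0 bound=2 product=2
t=3: arr=1 -> substrate=0 bound=2 product=3
t=4: arr=2 -> substrate=0 bound=3 product=4
t=5: arr=0 -> substrate=0 bound=2 product=5
t=6: arr=2 -> substrate=0 bound=2 product=7
t=7: arr=0 -> substrate=0 bound=2 product=7
t=8: arr=0 -> substrate=0 bound=0 product=9
t=9: arr=0 -> substrate=0 bound=0 product=9
t=10: arr=3 -> substrate=0 bound=3 product=9
t=11: arr=0 -> substrate=0 bound=3 product=9
t=12: arr=0 -> substrate=0 bound=0 product=12
t=13: arr=0 -> substrate=0 bound=0 product=12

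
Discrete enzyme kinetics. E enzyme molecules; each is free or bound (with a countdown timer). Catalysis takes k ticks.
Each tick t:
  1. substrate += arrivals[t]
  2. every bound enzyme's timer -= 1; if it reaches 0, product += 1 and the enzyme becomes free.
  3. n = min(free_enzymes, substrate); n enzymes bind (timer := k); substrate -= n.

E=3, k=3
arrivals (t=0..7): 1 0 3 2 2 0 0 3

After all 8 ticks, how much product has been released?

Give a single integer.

Answer: 4

Derivation:
t=0: arr=1 -> substrate=0 bound=1 product=0
t=1: arr=0 -> substrate=0 bound=1 product=0
t=2: arr=3 -> substrate=1 bound=3 product=0
t=3: arr=2 -> substrate=2 bound=3 product=1
t=4: arr=2 -> substrate=4 bound=3 product=1
t=5: arr=0 -> substrate=2 bound=3 product=3
t=6: arr=0 -> substrate=1 bound=3 product=4
t=7: arr=3 -> substrate=4 bound=3 product=4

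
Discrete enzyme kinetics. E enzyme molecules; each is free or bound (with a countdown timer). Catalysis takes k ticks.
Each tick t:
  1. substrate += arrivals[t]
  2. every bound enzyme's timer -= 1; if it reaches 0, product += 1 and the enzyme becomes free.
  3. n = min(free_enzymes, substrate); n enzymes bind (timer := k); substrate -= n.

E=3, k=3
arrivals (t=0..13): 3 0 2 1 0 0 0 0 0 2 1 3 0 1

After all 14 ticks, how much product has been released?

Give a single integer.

t=0: arr=3 -> substrate=0 bound=3 product=0
t=1: arr=0 -> substrate=0 bound=3 product=0
t=2: arr=2 -> substrate=2 bound=3 product=0
t=3: arr=1 -> substrate=0 bound=3 product=3
t=4: arr=0 -> substrate=0 bound=3 product=3
t=5: arr=0 -> substrate=0 bound=3 product=3
t=6: arr=0 -> substrate=0 bound=0 product=6
t=7: arr=0 -> substrate=0 bound=0 product=6
t=8: arr=0 -> substrate=0 bound=0 product=6
t=9: arr=2 -> substrate=0 bound=2 product=6
t=10: arr=1 -> substrate=0 bound=3 product=6
t=11: arr=3 -> substrate=3 bound=3 product=6
t=12: arr=0 -> substrate=1 bound=3 product=8
t=13: arr=1 -> substrate=1 bound=3 product=9

Answer: 9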